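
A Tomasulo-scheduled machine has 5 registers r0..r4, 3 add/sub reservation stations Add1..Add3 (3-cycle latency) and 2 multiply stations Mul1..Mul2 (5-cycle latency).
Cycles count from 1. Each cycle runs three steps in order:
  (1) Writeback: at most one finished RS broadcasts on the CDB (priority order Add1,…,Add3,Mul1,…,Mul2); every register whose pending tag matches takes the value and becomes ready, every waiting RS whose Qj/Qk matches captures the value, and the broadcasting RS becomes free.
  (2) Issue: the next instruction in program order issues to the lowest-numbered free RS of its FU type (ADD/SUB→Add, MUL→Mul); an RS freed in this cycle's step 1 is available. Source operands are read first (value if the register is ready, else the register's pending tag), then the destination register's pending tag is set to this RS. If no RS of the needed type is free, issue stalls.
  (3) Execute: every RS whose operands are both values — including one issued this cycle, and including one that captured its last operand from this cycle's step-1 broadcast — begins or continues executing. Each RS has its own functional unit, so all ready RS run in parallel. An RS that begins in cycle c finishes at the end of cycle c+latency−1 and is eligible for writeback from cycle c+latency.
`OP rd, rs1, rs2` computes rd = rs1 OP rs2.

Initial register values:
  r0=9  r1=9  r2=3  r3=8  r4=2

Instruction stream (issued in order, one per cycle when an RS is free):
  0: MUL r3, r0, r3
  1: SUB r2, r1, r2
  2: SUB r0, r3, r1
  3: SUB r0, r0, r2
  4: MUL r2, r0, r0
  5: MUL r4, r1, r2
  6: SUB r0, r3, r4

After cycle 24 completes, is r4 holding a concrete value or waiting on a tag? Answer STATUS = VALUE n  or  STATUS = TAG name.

c1: issue MUL r3<-Mul1 | r0:9,r1:9,r2:3,r3:Mul1,r4:2
c2: issue SUB r2<-Add1 | r0:9,r1:9,r2:Add1,r3:Mul1,r4:2
c3: issue SUB r0<-Add2 | r0:Add2,r1:9,r2:Add1,r3:Mul1,r4:2
c4: issue SUB r0<-Add3 | r0:Add3,r1:9,r2:Add1,r3:Mul1,r4:2
c5: CDB Add1=6; issue MUL r2<-Mul2 | r0:Add3,r1:9,r2:Mul2,r3:Mul1,r4:2
c6: CDB Mul1=72; issue MUL r4<-Mul1 | r0:Add3,r1:9,r2:Mul2,r3:72,r4:Mul1
c7: issue SUB r0<-Add1 | r0:Add1,r1:9,r2:Mul2,r3:72,r4:Mul1
c8: - | r0:Add1,r1:9,r2:Mul2,r3:72,r4:Mul1
c9: CDB Add2=63 | r0:Add1,r1:9,r2:Mul2,r3:72,r4:Mul1
c10: - | r0:Add1,r1:9,r2:Mul2,r3:72,r4:Mul1
c11: - | r0:Add1,r1:9,r2:Mul2,r3:72,r4:Mul1
c12: CDB Add3=57 | r0:Add1,r1:9,r2:Mul2,r3:72,r4:Mul1
c13: - | r0:Add1,r1:9,r2:Mul2,r3:72,r4:Mul1
c14: - | r0:Add1,r1:9,r2:Mul2,r3:72,r4:Mul1
c15: - | r0:Add1,r1:9,r2:Mul2,r3:72,r4:Mul1
c16: - | r0:Add1,r1:9,r2:Mul2,r3:72,r4:Mul1
c17: CDB Mul2=3249 | r0:Add1,r1:9,r2:3249,r3:72,r4:Mul1
c18: - | r0:Add1,r1:9,r2:3249,r3:72,r4:Mul1
c19: - | r0:Add1,r1:9,r2:3249,r3:72,r4:Mul1
c20: - | r0:Add1,r1:9,r2:3249,r3:72,r4:Mul1
c21: - | r0:Add1,r1:9,r2:3249,r3:72,r4:Mul1
c22: CDB Mul1=29241 | r0:Add1,r1:9,r2:3249,r3:72,r4:29241
c23: - | r0:Add1,r1:9,r2:3249,r3:72,r4:29241
c24: - | r0:Add1,r1:9,r2:3249,r3:72,r4:29241

STATUS = VALUE 29241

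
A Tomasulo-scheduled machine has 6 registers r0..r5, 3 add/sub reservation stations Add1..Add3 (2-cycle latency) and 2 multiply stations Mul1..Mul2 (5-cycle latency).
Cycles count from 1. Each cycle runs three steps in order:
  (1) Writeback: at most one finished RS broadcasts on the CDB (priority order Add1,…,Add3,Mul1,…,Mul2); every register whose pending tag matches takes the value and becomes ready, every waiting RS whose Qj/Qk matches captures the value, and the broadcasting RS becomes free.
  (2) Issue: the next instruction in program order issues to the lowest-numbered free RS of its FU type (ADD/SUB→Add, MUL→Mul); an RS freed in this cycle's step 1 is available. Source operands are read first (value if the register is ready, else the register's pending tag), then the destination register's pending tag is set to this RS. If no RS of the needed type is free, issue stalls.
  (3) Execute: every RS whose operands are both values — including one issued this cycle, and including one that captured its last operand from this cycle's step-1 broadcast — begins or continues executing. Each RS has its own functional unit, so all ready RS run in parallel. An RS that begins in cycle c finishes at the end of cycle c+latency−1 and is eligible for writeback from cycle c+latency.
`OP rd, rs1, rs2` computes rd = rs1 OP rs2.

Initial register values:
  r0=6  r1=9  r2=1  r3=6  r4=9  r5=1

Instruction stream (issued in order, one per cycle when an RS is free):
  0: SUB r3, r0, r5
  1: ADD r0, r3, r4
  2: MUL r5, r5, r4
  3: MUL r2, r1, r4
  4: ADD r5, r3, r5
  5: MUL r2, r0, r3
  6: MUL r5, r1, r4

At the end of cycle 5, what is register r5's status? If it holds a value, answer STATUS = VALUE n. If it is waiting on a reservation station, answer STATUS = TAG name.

STATUS = TAG Add1

c1: issue SUB r3<-Add1 | r0:6,r1:9,r2:1,r3:Add1,r4:9,r5:1
c2: issue ADD r0<-Add2 | r0:Add2,r1:9,r2:1,r3:Add1,r4:9,r5:1
c3: CDB Add1=5; issue MUL r5<-Mul1 | r0:Add2,r1:9,r2:1,r3:5,r4:9,r5:Mul1
c4: issue MUL r2<-Mul2 | r0:Add2,r1:9,r2:Mul2,r3:5,r4:9,r5:Mul1
c5: CDB Add2=14; issue ADD r5<-Add1 | r0:14,r1:9,r2:Mul2,r3:5,r4:9,r5:Add1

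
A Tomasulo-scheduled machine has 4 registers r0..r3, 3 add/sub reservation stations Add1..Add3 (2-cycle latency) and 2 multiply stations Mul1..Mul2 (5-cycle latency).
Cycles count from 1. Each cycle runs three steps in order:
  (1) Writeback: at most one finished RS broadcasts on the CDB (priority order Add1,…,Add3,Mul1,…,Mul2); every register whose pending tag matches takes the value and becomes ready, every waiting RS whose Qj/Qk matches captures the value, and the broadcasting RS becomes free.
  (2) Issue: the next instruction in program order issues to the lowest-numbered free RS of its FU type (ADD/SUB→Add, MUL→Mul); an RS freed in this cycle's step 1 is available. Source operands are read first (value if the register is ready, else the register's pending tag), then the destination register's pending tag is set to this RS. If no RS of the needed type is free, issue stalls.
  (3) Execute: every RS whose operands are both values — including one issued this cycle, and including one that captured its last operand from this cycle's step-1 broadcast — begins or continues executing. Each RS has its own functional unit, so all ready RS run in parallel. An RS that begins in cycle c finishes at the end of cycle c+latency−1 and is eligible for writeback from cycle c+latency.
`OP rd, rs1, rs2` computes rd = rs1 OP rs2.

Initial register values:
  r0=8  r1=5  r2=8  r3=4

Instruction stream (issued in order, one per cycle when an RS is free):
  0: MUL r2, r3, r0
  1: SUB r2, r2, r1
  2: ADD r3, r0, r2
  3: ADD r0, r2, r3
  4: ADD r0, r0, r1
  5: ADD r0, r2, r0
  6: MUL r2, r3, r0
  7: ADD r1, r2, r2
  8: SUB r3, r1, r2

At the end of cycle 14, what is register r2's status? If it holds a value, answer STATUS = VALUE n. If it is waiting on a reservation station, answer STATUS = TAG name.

STATUS = TAG Mul1

  c1: issue MUL r2<-Mul1  regs: r0:8,r1:5,r2:Mul1,r3:4
  c2: issue SUB r2<-Add1  regs: r0:8,r1:5,r2:Add1,r3:4
  c3: issue ADD r3<-Add2  regs: r0:8,r1:5,r2:Add1,r3:Add2
  c4: issue ADD r0<-Add3  regs: r0:Add3,r1:5,r2:Add1,r3:Add2
  c5: stall  regs: r0:Add3,r1:5,r2:Add1,r3:Add2
  c6: CDB Mul1=32; stall  regs: r0:Add3,r1:5,r2:Add1,r3:Add2
  c7: stall  regs: r0:Add3,r1:5,r2:Add1,r3:Add2
  c8: CDB Add1=27; issue ADD r0<-Add1  regs: r0:Add1,r1:5,r2:27,r3:Add2
  c9: stall  regs: r0:Add1,r1:5,r2:27,r3:Add2
  c10: CDB Add2=35; issue ADD r0<-Add2  regs: r0:Add2,r1:5,r2:27,r3:35
  c11: issue MUL r2<-Mul1  regs: r0:Add2,r1:5,r2:Mul1,r3:35
  c12: CDB Add3=62; issue ADD r1<-Add3  regs: r0:Add2,r1:Add3,r2:Mul1,r3:35
  c13: stall  regs: r0:Add2,r1:Add3,r2:Mul1,r3:35
  c14: CDB Add1=67; issue SUB r3<-Add1  regs: r0:Add2,r1:Add3,r2:Mul1,r3:Add1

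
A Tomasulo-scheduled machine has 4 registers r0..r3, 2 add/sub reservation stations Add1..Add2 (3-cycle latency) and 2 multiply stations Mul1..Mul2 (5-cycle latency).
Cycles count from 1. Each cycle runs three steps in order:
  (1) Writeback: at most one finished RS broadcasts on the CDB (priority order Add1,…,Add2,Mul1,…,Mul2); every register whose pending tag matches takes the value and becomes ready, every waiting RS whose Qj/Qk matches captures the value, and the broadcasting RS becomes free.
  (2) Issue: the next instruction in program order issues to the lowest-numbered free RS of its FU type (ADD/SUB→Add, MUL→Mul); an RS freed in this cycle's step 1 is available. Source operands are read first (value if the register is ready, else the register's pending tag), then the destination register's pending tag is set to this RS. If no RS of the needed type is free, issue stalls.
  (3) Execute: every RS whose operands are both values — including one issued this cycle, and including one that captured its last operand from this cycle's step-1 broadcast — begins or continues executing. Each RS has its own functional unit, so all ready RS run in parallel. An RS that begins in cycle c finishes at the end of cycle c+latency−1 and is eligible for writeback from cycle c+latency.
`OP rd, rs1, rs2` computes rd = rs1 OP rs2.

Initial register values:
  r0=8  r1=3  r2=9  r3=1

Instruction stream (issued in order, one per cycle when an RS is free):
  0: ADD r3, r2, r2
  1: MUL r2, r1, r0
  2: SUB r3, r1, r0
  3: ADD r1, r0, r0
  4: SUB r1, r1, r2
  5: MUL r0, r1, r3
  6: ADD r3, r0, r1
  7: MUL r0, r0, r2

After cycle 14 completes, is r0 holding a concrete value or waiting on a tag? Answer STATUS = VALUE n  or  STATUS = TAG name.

c1: issue ADD r3<-Add1 | r0:8,r1:3,r2:9,r3:Add1
c2: issue MUL r2<-Mul1 | r0:8,r1:3,r2:Mul1,r3:Add1
c3: issue SUB r3<-Add2 | r0:8,r1:3,r2:Mul1,r3:Add2
c4: CDB Add1=18; issue ADD r1<-Add1 | r0:8,r1:Add1,r2:Mul1,r3:Add2
c5: stall | r0:8,r1:Add1,r2:Mul1,r3:Add2
c6: CDB Add2=-5; issue SUB r1<-Add2 | r0:8,r1:Add2,r2:Mul1,r3:-5
c7: CDB Add1=16; issue MUL r0<-Mul2 | r0:Mul2,r1:Add2,r2:Mul1,r3:-5
c8: CDB Mul1=24; issue ADD r3<-Add1 | r0:Mul2,r1:Add2,r2:24,r3:Add1
c9: issue MUL r0<-Mul1 | r0:Mul1,r1:Add2,r2:24,r3:Add1
c10: - | r0:Mul1,r1:Add2,r2:24,r3:Add1
c11: CDB Add2=-8 | r0:Mul1,r1:-8,r2:24,r3:Add1
c12: - | r0:Mul1,r1:-8,r2:24,r3:Add1
c13: - | r0:Mul1,r1:-8,r2:24,r3:Add1
c14: - | r0:Mul1,r1:-8,r2:24,r3:Add1

STATUS = TAG Mul1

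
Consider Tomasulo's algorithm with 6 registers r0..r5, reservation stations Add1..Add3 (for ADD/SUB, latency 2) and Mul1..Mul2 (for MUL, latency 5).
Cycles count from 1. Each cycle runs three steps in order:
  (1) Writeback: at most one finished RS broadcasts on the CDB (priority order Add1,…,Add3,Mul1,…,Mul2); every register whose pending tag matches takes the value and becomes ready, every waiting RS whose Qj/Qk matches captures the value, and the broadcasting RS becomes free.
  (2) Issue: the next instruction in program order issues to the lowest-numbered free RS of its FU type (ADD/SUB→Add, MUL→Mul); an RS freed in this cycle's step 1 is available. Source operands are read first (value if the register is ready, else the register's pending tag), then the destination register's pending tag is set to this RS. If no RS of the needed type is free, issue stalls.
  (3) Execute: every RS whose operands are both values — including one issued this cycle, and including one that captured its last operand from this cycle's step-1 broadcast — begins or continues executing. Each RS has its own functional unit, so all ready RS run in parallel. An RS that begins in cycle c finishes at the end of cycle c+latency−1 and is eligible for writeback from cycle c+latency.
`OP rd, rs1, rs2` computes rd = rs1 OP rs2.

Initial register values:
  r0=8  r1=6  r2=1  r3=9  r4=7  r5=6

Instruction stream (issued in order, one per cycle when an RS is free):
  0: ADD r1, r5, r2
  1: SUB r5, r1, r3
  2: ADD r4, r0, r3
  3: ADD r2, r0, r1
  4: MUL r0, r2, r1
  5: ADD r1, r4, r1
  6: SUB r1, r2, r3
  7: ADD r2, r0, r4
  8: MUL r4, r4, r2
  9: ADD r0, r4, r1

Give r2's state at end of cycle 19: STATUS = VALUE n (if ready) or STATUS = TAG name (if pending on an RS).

c1: issue ADD r1<-Add1 | r0:8,r1:Add1,r2:1,r3:9,r4:7,r5:6
c2: issue SUB r5<-Add2 | r0:8,r1:Add1,r2:1,r3:9,r4:7,r5:Add2
c3: CDB Add1=7; issue ADD r4<-Add1 | r0:8,r1:7,r2:1,r3:9,r4:Add1,r5:Add2
c4: issue ADD r2<-Add3 | r0:8,r1:7,r2:Add3,r3:9,r4:Add1,r5:Add2
c5: CDB Add1=17; issue MUL r0<-Mul1 | r0:Mul1,r1:7,r2:Add3,r3:9,r4:17,r5:Add2
c6: CDB Add2=-2; issue ADD r1<-Add1 | r0:Mul1,r1:Add1,r2:Add3,r3:9,r4:17,r5:-2
c7: CDB Add3=15; issue SUB r1<-Add2 | r0:Mul1,r1:Add2,r2:15,r3:9,r4:17,r5:-2
c8: CDB Add1=24; issue ADD r2<-Add1 | r0:Mul1,r1:Add2,r2:Add1,r3:9,r4:17,r5:-2
c9: CDB Add2=6; issue MUL r4<-Mul2 | r0:Mul1,r1:6,r2:Add1,r3:9,r4:Mul2,r5:-2
c10: issue ADD r0<-Add2 | r0:Add2,r1:6,r2:Add1,r3:9,r4:Mul2,r5:-2
c11: - | r0:Add2,r1:6,r2:Add1,r3:9,r4:Mul2,r5:-2
c12: CDB Mul1=105 | r0:Add2,r1:6,r2:Add1,r3:9,r4:Mul2,r5:-2
c13: - | r0:Add2,r1:6,r2:Add1,r3:9,r4:Mul2,r5:-2
c14: CDB Add1=122 | r0:Add2,r1:6,r2:122,r3:9,r4:Mul2,r5:-2
c15: - | r0:Add2,r1:6,r2:122,r3:9,r4:Mul2,r5:-2
c16: - | r0:Add2,r1:6,r2:122,r3:9,r4:Mul2,r5:-2
c17: - | r0:Add2,r1:6,r2:122,r3:9,r4:Mul2,r5:-2
c18: - | r0:Add2,r1:6,r2:122,r3:9,r4:Mul2,r5:-2
c19: CDB Mul2=2074 | r0:Add2,r1:6,r2:122,r3:9,r4:2074,r5:-2

STATUS = VALUE 122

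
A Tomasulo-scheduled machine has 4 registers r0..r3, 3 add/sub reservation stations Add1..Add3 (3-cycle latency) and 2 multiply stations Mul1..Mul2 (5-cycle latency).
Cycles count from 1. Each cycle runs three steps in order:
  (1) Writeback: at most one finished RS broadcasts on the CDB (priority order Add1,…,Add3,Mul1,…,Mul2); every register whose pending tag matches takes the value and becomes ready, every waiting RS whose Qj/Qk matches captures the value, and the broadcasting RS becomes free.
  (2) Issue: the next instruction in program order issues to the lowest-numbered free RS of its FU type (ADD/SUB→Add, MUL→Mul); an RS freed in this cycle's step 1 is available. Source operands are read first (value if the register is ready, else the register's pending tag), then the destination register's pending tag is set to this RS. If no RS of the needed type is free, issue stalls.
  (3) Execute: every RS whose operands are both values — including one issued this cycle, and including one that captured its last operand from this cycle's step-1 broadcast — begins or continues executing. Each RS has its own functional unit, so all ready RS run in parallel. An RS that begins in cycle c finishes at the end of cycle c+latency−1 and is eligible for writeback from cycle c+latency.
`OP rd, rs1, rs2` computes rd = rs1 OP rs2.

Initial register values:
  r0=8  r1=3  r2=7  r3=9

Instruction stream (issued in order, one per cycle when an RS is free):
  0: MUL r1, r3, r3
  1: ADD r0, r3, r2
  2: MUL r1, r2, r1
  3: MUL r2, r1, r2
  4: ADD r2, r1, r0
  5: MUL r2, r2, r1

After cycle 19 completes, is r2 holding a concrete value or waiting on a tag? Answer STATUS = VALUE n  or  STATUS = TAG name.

STATUS = VALUE 330561

c1: issue MUL r1<-Mul1 | r0:8,r1:Mul1,r2:7,r3:9
c2: issue ADD r0<-Add1 | r0:Add1,r1:Mul1,r2:7,r3:9
c3: issue MUL r1<-Mul2 | r0:Add1,r1:Mul2,r2:7,r3:9
c4: stall | r0:Add1,r1:Mul2,r2:7,r3:9
c5: CDB Add1=16; stall | r0:16,r1:Mul2,r2:7,r3:9
c6: CDB Mul1=81; issue MUL r2<-Mul1 | r0:16,r1:Mul2,r2:Mul1,r3:9
c7: issue ADD r2<-Add1 | r0:16,r1:Mul2,r2:Add1,r3:9
c8: stall | r0:16,r1:Mul2,r2:Add1,r3:9
c9: stall | r0:16,r1:Mul2,r2:Add1,r3:9
c10: stall | r0:16,r1:Mul2,r2:Add1,r3:9
c11: CDB Mul2=567; issue MUL r2<-Mul2 | r0:16,r1:567,r2:Mul2,r3:9
c12: - | r0:16,r1:567,r2:Mul2,r3:9
c13: - | r0:16,r1:567,r2:Mul2,r3:9
c14: CDB Add1=583 | r0:16,r1:567,r2:Mul2,r3:9
c15: - | r0:16,r1:567,r2:Mul2,r3:9
c16: CDB Mul1=3969 | r0:16,r1:567,r2:Mul2,r3:9
c17: - | r0:16,r1:567,r2:Mul2,r3:9
c18: - | r0:16,r1:567,r2:Mul2,r3:9
c19: CDB Mul2=330561 | r0:16,r1:567,r2:330561,r3:9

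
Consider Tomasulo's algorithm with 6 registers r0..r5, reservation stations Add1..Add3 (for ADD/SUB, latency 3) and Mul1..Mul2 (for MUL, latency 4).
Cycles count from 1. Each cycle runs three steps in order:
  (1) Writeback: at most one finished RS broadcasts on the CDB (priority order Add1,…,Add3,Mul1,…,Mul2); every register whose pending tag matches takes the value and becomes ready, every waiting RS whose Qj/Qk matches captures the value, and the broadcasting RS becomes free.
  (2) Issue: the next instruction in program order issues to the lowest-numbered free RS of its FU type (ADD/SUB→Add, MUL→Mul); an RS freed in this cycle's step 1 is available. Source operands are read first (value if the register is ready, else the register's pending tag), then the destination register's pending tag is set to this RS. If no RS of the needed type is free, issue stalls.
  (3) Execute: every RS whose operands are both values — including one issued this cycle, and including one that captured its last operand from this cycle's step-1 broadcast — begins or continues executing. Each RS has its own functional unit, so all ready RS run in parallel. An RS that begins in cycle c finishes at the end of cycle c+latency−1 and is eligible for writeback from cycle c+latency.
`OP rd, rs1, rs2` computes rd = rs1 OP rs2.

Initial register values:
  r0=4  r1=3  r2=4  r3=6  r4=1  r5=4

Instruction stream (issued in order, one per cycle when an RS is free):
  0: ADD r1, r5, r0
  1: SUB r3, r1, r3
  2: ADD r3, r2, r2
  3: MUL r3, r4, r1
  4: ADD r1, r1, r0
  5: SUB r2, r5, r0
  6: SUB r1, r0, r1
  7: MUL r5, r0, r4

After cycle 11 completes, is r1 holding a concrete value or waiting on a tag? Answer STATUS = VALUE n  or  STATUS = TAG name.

cycle 1: issue ADD r1<-Add1 // r0:4,r1:Add1,r2:4,r3:6,r4:1,r5:4
cycle 2: issue SUB r3<-Add2 // r0:4,r1:Add1,r2:4,r3:Add2,r4:1,r5:4
cycle 3: issue ADD r3<-Add3 // r0:4,r1:Add1,r2:4,r3:Add3,r4:1,r5:4
cycle 4: CDB Add1=8; issue MUL r3<-Mul1 // r0:4,r1:8,r2:4,r3:Mul1,r4:1,r5:4
cycle 5: issue ADD r1<-Add1 // r0:4,r1:Add1,r2:4,r3:Mul1,r4:1,r5:4
cycle 6: CDB Add3=8; issue SUB r2<-Add3 // r0:4,r1:Add1,r2:Add3,r3:Mul1,r4:1,r5:4
cycle 7: CDB Add2=2; issue SUB r1<-Add2 // r0:4,r1:Add2,r2:Add3,r3:Mul1,r4:1,r5:4
cycle 8: CDB Add1=12; issue MUL r5<-Mul2 // r0:4,r1:Add2,r2:Add3,r3:Mul1,r4:1,r5:Mul2
cycle 9: CDB Add3=0 // r0:4,r1:Add2,r2:0,r3:Mul1,r4:1,r5:Mul2
cycle 10: CDB Mul1=8 // r0:4,r1:Add2,r2:0,r3:8,r4:1,r5:Mul2
cycle 11: CDB Add2=-8 // r0:4,r1:-8,r2:0,r3:8,r4:1,r5:Mul2

STATUS = VALUE -8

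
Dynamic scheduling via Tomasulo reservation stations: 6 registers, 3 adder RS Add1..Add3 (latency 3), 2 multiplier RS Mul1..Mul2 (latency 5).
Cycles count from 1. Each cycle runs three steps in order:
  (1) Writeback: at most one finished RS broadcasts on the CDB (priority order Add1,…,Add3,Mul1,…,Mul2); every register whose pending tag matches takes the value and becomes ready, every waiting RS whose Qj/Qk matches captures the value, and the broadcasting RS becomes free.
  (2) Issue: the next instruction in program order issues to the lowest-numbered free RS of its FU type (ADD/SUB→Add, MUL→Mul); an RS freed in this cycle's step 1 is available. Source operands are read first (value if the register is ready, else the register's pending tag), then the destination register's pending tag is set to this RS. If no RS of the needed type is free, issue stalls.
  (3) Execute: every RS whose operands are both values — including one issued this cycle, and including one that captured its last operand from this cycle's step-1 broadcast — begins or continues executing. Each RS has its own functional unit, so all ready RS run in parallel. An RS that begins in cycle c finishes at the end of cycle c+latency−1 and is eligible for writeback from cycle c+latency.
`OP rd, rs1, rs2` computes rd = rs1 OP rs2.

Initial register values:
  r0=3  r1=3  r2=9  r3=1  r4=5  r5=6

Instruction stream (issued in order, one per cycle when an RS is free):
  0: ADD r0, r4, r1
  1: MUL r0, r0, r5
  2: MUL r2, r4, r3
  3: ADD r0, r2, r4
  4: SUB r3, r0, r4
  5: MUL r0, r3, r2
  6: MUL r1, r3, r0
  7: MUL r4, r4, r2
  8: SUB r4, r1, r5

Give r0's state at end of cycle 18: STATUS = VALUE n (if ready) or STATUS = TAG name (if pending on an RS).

STATUS = TAG Mul2

cycle 1: issue ADD r0<-Add1 // r0:Add1,r1:3,r2:9,r3:1,r4:5,r5:6
cycle 2: issue MUL r0<-Mul1 // r0:Mul1,r1:3,r2:9,r3:1,r4:5,r5:6
cycle 3: issue MUL r2<-Mul2 // r0:Mul1,r1:3,r2:Mul2,r3:1,r4:5,r5:6
cycle 4: CDB Add1=8; issue ADD r0<-Add1 // r0:Add1,r1:3,r2:Mul2,r3:1,r4:5,r5:6
cycle 5: issue SUB r3<-Add2 // r0:Add1,r1:3,r2:Mul2,r3:Add2,r4:5,r5:6
cycle 6: stall // r0:Add1,r1:3,r2:Mul2,r3:Add2,r4:5,r5:6
cycle 7: stall // r0:Add1,r1:3,r2:Mul2,r3:Add2,r4:5,r5:6
cycle 8: CDB Mul2=5; issue MUL r0<-Mul2 // r0:Mul2,r1:3,r2:5,r3:Add2,r4:5,r5:6
cycle 9: CDB Mul1=48; issue MUL r1<-Mul1 // r0:Mul2,r1:Mul1,r2:5,r3:Add2,r4:5,r5:6
cycle 10: stall // r0:Mul2,r1:Mul1,r2:5,r3:Add2,r4:5,r5:6
cycle 11: CDB Add1=10; stall // r0:Mul2,r1:Mul1,r2:5,r3:Add2,r4:5,r5:6
cycle 12: stall // r0:Mul2,r1:Mul1,r2:5,r3:Add2,r4:5,r5:6
cycle 13: stall // r0:Mul2,r1:Mul1,r2:5,r3:Add2,r4:5,r5:6
cycle 14: CDB Add2=5; stall // r0:Mul2,r1:Mul1,r2:5,r3:5,r4:5,r5:6
cycle 15: stall // r0:Mul2,r1:Mul1,r2:5,r3:5,r4:5,r5:6
cycle 16: stall // r0:Mul2,r1:Mul1,r2:5,r3:5,r4:5,r5:6
cycle 17: stall // r0:Mul2,r1:Mul1,r2:5,r3:5,r4:5,r5:6
cycle 18: stall // r0:Mul2,r1:Mul1,r2:5,r3:5,r4:5,r5:6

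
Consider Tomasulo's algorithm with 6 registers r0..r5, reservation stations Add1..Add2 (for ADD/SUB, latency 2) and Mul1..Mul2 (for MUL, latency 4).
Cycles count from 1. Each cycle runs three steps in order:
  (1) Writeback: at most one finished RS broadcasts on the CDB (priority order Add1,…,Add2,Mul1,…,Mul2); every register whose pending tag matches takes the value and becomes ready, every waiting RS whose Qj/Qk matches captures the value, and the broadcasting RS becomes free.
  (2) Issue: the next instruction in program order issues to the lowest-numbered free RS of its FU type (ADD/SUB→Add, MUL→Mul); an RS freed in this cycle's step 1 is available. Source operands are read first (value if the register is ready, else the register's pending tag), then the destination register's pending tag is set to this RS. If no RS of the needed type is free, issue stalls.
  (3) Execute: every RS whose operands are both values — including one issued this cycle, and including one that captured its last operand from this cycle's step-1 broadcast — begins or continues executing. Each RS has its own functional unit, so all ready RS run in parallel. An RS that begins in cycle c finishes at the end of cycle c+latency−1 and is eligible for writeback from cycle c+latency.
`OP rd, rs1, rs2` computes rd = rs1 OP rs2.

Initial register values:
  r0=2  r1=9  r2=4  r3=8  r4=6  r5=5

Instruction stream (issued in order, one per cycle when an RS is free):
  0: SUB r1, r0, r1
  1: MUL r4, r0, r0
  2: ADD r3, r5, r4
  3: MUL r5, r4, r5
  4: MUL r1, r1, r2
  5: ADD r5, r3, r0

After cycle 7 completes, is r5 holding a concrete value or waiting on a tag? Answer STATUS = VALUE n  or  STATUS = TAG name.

STATUS = TAG Add2

  c1: issue SUB r1<-Add1  regs: r0:2,r1:Add1,r2:4,r3:8,r4:6,r5:5
  c2: issue MUL r4<-Mul1  regs: r0:2,r1:Add1,r2:4,r3:8,r4:Mul1,r5:5
  c3: CDB Add1=-7; issue ADD r3<-Add1  regs: r0:2,r1:-7,r2:4,r3:Add1,r4:Mul1,r5:5
  c4: issue MUL r5<-Mul2  regs: r0:2,r1:-7,r2:4,r3:Add1,r4:Mul1,r5:Mul2
  c5: stall  regs: r0:2,r1:-7,r2:4,r3:Add1,r4:Mul1,r5:Mul2
  c6: CDB Mul1=4; issue MUL r1<-Mul1  regs: r0:2,r1:Mul1,r2:4,r3:Add1,r4:4,r5:Mul2
  c7: issue ADD r5<-Add2  regs: r0:2,r1:Mul1,r2:4,r3:Add1,r4:4,r5:Add2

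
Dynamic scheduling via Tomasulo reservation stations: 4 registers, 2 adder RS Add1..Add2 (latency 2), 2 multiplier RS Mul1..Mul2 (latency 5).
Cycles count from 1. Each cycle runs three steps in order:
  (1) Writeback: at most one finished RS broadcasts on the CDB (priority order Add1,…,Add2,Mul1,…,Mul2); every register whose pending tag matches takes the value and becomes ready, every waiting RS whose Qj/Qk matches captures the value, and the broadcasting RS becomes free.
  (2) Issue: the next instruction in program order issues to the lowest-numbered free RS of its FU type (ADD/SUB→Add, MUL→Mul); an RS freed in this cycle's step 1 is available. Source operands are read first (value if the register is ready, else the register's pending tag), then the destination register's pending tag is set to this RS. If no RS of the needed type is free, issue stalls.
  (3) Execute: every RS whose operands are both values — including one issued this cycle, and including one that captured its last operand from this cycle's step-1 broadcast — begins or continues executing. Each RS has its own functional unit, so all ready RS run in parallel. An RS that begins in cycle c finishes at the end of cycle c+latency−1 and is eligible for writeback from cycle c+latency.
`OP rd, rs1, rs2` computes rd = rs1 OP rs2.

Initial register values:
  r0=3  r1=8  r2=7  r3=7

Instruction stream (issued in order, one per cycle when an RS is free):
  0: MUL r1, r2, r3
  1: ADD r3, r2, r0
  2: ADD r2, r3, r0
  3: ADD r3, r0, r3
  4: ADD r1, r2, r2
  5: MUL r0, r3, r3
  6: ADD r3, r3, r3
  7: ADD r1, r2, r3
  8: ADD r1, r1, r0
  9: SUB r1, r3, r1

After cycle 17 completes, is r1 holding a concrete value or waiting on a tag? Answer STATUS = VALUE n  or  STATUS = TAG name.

STATUS = VALUE -182

cycle 1: issue MUL r1<-Mul1 // r0:3,r1:Mul1,r2:7,r3:7
cycle 2: issue ADD r3<-Add1 // r0:3,r1:Mul1,r2:7,r3:Add1
cycle 3: issue ADD r2<-Add2 // r0:3,r1:Mul1,r2:Add2,r3:Add1
cycle 4: CDB Add1=10; issue ADD r3<-Add1 // r0:3,r1:Mul1,r2:Add2,r3:Add1
cycle 5: stall // r0:3,r1:Mul1,r2:Add2,r3:Add1
cycle 6: CDB Add1=13; issue ADD r1<-Add1 // r0:3,r1:Add1,r2:Add2,r3:13
cycle 7: CDB Add2=13; issue MUL r0<-Mul2 // r0:Mul2,r1:Add1,r2:13,r3:13
cycle 8: CDB Mul1=49; issue ADD r3<-Add2 // r0:Mul2,r1:Add1,r2:13,r3:Add2
cycle 9: CDB Add1=26; issue ADD r1<-Add1 // r0:Mul2,r1:Add1,r2:13,r3:Add2
cycle 10: CDB Add2=26; issue ADD r1<-Add2 // r0:Mul2,r1:Add2,r2:13,r3:26
cycle 11: stall // r0:Mul2,r1:Add2,r2:13,r3:26
cycle 12: CDB Add1=39; issue SUB r1<-Add1 // r0:Mul2,r1:Add1,r2:13,r3:26
cycle 13: CDB Mul2=169 // r0:169,r1:Add1,r2:13,r3:26
cycle 14: - // r0:169,r1:Add1,r2:13,r3:26
cycle 15: CDB Add2=208 // r0:169,r1:Add1,r2:13,r3:26
cycle 16: - // r0:169,r1:Add1,r2:13,r3:26
cycle 17: CDB Add1=-182 // r0:169,r1:-182,r2:13,r3:26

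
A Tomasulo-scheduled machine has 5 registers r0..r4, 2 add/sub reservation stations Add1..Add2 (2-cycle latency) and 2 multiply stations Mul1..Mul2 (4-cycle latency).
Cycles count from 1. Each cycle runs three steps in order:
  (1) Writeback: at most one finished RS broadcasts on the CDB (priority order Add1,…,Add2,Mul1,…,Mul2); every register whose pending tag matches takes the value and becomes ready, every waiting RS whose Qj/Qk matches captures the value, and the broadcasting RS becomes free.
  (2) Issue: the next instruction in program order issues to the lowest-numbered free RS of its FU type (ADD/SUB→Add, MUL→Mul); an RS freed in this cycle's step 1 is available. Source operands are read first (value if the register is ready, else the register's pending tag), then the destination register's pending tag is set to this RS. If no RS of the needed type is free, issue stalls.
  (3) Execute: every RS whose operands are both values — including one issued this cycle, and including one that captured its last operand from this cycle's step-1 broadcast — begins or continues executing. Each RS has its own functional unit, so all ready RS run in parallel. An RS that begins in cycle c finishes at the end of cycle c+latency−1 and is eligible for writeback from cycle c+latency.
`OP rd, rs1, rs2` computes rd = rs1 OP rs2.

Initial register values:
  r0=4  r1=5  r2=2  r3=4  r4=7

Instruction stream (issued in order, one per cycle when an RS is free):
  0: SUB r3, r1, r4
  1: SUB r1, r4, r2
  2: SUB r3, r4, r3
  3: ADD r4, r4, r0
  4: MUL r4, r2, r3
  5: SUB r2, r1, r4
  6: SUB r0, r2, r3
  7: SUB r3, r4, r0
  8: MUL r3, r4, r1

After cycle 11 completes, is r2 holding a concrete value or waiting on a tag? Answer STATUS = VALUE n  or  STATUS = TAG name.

STATUS = VALUE -13

c1: issue SUB r3<-Add1 | r0:4,r1:5,r2:2,r3:Add1,r4:7
c2: issue SUB r1<-Add2 | r0:4,r1:Add2,r2:2,r3:Add1,r4:7
c3: CDB Add1=-2; issue SUB r3<-Add1 | r0:4,r1:Add2,r2:2,r3:Add1,r4:7
c4: CDB Add2=5; issue ADD r4<-Add2 | r0:4,r1:5,r2:2,r3:Add1,r4:Add2
c5: CDB Add1=9; issue MUL r4<-Mul1 | r0:4,r1:5,r2:2,r3:9,r4:Mul1
c6: CDB Add2=11; issue SUB r2<-Add1 | r0:4,r1:5,r2:Add1,r3:9,r4:Mul1
c7: issue SUB r0<-Add2 | r0:Add2,r1:5,r2:Add1,r3:9,r4:Mul1
c8: stall | r0:Add2,r1:5,r2:Add1,r3:9,r4:Mul1
c9: CDB Mul1=18; stall | r0:Add2,r1:5,r2:Add1,r3:9,r4:18
c10: stall | r0:Add2,r1:5,r2:Add1,r3:9,r4:18
c11: CDB Add1=-13; issue SUB r3<-Add1 | r0:Add2,r1:5,r2:-13,r3:Add1,r4:18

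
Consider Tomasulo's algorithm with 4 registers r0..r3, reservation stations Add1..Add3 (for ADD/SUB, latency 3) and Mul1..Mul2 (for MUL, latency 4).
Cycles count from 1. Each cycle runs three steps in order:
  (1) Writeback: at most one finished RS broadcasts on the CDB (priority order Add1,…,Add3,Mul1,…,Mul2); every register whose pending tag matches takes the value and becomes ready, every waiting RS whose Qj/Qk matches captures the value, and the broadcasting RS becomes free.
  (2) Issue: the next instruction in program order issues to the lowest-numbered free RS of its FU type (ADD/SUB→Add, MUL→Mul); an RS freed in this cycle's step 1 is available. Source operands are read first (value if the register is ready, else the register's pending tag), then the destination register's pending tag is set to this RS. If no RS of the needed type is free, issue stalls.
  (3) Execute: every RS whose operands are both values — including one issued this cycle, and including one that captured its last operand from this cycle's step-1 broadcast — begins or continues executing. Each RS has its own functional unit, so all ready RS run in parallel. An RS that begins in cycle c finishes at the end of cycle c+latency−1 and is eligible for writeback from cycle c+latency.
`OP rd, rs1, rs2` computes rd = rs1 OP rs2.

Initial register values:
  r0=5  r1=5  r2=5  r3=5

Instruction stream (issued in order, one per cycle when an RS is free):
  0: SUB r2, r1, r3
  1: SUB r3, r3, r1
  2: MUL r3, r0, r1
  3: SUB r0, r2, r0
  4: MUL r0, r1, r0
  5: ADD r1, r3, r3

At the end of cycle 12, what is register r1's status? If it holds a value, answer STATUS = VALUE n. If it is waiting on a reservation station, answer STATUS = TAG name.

cycle 1: issue SUB r2<-Add1 // r0:5,r1:5,r2:Add1,r3:5
cycle 2: issue SUB r3<-Add2 // r0:5,r1:5,r2:Add1,r3:Add2
cycle 3: issue MUL r3<-Mul1 // r0:5,r1:5,r2:Add1,r3:Mul1
cycle 4: CDB Add1=0; issue SUB r0<-Add1 // r0:Add1,r1:5,r2:0,r3:Mul1
cycle 5: CDB Add2=0; issue MUL r0<-Mul2 // r0:Mul2,r1:5,r2:0,r3:Mul1
cycle 6: issue ADD r1<-Add2 // r0:Mul2,r1:Add2,r2:0,r3:Mul1
cycle 7: CDB Add1=-5 // r0:Mul2,r1:Add2,r2:0,r3:Mul1
cycle 8: CDB Mul1=25 // r0:Mul2,r1:Add2,r2:0,r3:25
cycle 9: - // r0:Mul2,r1:Add2,r2:0,r3:25
cycle 10: - // r0:Mul2,r1:Add2,r2:0,r3:25
cycle 11: CDB Add2=50 // r0:Mul2,r1:50,r2:0,r3:25
cycle 12: CDB Mul2=-25 // r0:-25,r1:50,r2:0,r3:25

STATUS = VALUE 50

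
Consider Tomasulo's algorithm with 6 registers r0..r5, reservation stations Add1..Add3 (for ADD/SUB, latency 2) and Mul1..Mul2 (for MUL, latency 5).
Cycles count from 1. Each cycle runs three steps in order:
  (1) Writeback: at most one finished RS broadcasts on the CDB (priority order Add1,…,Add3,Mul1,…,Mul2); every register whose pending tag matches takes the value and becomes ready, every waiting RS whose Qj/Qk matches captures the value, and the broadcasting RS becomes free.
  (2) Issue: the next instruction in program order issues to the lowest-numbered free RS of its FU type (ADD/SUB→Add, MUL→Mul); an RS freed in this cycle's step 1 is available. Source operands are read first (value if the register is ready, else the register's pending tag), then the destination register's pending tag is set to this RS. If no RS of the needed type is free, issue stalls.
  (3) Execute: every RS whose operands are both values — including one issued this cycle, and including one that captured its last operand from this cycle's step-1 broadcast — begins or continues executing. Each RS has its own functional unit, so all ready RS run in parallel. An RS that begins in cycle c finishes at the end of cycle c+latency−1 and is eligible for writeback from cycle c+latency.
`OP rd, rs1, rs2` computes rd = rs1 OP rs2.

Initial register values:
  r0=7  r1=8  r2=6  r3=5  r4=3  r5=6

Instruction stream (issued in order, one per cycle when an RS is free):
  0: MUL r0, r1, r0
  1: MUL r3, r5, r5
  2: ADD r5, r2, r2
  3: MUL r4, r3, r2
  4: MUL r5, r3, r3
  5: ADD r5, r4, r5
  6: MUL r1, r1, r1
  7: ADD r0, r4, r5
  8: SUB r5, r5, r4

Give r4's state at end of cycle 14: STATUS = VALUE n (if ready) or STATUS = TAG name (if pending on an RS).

  c1: issue MUL r0<-Mul1  regs: r0:Mul1,r1:8,r2:6,r3:5,r4:3,r5:6
  c2: issue MUL r3<-Mul2  regs: r0:Mul1,r1:8,r2:6,r3:Mul2,r4:3,r5:6
  c3: issue ADD r5<-Add1  regs: r0:Mul1,r1:8,r2:6,r3:Mul2,r4:3,r5:Add1
  c4: stall  regs: r0:Mul1,r1:8,r2:6,r3:Mul2,r4:3,r5:Add1
  c5: CDB Add1=12; stall  regs: r0:Mul1,r1:8,r2:6,r3:Mul2,r4:3,r5:12
  c6: CDB Mul1=56; issue MUL r4<-Mul1  regs: r0:56,r1:8,r2:6,r3:Mul2,r4:Mul1,r5:12
  c7: CDB Mul2=36; issue MUL r5<-Mul2  regs: r0:56,r1:8,r2:6,r3:36,r4:Mul1,r5:Mul2
  c8: issue ADD r5<-Add1  regs: r0:56,r1:8,r2:6,r3:36,r4:Mul1,r5:Add1
  c9: stall  regs: r0:56,r1:8,r2:6,r3:36,r4:Mul1,r5:Add1
  c10: stall  regs: r0:56,r1:8,r2:6,r3:36,r4:Mul1,r5:Add1
  c11: stall  regs: r0:56,r1:8,r2:6,r3:36,r4:Mul1,r5:Add1
  c12: CDB Mul1=216; issue MUL r1<-Mul1  regs: r0:56,r1:Mul1,r2:6,r3:36,r4:216,r5:Add1
  c13: CDB Mul2=1296; issue ADD r0<-Add2  regs: r0:Add2,r1:Mul1,r2:6,r3:36,r4:216,r5:Add1
  c14: issue SUB r5<-Add3  regs: r0:Add2,r1:Mul1,r2:6,r3:36,r4:216,r5:Add3

STATUS = VALUE 216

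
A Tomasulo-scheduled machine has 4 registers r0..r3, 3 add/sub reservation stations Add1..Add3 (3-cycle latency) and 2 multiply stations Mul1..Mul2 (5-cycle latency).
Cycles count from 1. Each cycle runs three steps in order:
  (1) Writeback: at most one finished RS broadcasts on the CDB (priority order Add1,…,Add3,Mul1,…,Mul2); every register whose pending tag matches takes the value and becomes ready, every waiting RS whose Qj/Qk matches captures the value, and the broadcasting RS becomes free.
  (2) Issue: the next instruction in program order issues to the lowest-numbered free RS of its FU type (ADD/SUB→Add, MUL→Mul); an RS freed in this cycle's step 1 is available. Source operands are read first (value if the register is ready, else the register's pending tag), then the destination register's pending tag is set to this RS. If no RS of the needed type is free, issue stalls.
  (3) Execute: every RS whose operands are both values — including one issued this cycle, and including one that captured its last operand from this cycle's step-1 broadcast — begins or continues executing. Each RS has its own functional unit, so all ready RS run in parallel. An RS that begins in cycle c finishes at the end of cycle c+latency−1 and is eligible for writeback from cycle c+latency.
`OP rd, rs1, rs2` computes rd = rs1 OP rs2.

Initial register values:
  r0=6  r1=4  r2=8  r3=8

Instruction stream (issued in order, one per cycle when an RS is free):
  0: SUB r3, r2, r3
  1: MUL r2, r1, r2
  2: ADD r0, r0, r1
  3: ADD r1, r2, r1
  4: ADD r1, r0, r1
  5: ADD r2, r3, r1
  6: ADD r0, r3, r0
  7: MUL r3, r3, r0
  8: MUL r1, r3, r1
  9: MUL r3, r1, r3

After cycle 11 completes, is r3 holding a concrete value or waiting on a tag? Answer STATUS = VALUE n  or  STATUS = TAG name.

  c1: issue SUB r3<-Add1  regs: r0:6,r1:4,r2:8,r3:Add1
  c2: issue MUL r2<-Mul1  regs: r0:6,r1:4,r2:Mul1,r3:Add1
  c3: issue ADD r0<-Add2  regs: r0:Add2,r1:4,r2:Mul1,r3:Add1
  c4: CDB Add1=0; issue ADD r1<-Add1  regs: r0:Add2,r1:Add1,r2:Mul1,r3:0
  c5: issue ADD r1<-Add3  regs: r0:Add2,r1:Add3,r2:Mul1,r3:0
  c6: CDB Add2=10; issue ADD r2<-Add2  regs: r0:10,r1:Add3,r2:Add2,r3:0
  c7: CDB Mul1=32; stall  regs: r0:10,r1:Add3,r2:Add2,r3:0
  c8: stall  regs: r0:10,r1:Add3,r2:Add2,r3:0
  c9: stall  regs: r0:10,r1:Add3,r2:Add2,r3:0
  c10: CDB Add1=36; issue ADD r0<-Add1  regs: r0:Add1,r1:Add3,r2:Add2,r3:0
  c11: issue MUL r3<-Mul1  regs: r0:Add1,r1:Add3,r2:Add2,r3:Mul1

STATUS = TAG Mul1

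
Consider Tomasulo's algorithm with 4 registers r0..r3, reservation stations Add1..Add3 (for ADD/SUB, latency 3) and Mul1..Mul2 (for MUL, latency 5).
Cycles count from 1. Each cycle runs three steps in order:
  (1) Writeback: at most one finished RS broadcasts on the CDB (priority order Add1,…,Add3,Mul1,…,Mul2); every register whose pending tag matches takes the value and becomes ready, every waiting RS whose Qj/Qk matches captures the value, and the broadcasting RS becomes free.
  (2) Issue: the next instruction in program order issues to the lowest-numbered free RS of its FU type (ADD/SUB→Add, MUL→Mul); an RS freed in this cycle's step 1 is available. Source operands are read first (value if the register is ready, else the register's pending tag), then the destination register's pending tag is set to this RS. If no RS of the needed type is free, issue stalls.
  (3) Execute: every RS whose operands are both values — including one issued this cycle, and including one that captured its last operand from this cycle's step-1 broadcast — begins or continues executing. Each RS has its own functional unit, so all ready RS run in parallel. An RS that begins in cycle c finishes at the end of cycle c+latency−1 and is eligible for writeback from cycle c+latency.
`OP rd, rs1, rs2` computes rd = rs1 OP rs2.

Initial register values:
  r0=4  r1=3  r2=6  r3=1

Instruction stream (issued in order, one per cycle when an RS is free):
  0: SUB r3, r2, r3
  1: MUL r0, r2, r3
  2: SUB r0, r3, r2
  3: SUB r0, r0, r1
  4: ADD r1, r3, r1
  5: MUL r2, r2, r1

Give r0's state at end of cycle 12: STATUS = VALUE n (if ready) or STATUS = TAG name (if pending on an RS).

  c1: issue SUB r3<-Add1  regs: r0:4,r1:3,r2:6,r3:Add1
  c2: issue MUL r0<-Mul1  regs: r0:Mul1,r1:3,r2:6,r3:Add1
  c3: issue SUB r0<-Add2  regs: r0:Add2,r1:3,r2:6,r3:Add1
  c4: CDB Add1=5; issue SUB r0<-Add1  regs: r0:Add1,r1:3,r2:6,r3:5
  c5: issue ADD r1<-Add3  regs: r0:Add1,r1:Add3,r2:6,r3:5
  c6: issue MUL r2<-Mul2  regs: r0:Add1,r1:Add3,r2:Mul2,r3:5
  c7: CDB Add2=-1  regs: r0:Add1,r1:Add3,r2:Mul2,r3:5
  c8: CDB Add3=8  regs: r0:Add1,r1:8,r2:Mul2,r3:5
  c9: CDB Mul1=30  regs: r0:Add1,r1:8,r2:Mul2,r3:5
  c10: CDB Add1=-4  regs: r0:-4,r1:8,r2:Mul2,r3:5
  c11: -  regs: r0:-4,r1:8,r2:Mul2,r3:5
  c12: -  regs: r0:-4,r1:8,r2:Mul2,r3:5

STATUS = VALUE -4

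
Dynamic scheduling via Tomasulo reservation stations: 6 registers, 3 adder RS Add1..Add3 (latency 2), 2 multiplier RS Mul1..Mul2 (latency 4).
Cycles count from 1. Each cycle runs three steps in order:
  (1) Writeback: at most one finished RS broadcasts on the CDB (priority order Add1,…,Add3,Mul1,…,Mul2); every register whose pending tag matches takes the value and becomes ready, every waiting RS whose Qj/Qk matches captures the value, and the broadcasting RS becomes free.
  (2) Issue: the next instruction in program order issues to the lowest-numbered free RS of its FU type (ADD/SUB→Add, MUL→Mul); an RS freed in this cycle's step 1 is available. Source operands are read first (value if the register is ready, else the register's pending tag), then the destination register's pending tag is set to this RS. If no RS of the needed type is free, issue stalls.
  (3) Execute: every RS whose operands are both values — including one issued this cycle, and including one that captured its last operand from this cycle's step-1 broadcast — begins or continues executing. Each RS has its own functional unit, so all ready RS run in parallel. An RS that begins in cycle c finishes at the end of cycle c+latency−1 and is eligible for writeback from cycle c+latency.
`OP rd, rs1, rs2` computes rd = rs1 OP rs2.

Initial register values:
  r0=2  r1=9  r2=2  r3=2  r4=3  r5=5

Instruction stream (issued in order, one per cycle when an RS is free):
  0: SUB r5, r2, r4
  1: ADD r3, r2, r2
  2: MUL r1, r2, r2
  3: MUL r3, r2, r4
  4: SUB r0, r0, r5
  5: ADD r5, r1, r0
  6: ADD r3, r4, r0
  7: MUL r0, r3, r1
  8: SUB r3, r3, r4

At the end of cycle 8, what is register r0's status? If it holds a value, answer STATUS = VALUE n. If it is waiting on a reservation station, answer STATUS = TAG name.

STATUS = TAG Mul1

  c1: issue SUB r5<-Add1  regs: r0:2,r1:9,r2:2,r3:2,r4:3,r5:Add1
  c2: issue ADD r3<-Add2  regs: r0:2,r1:9,r2:2,r3:Add2,r4:3,r5:Add1
  c3: CDB Add1=-1; issue MUL r1<-Mul1  regs: r0:2,r1:Mul1,r2:2,r3:Add2,r4:3,r5:-1
  c4: CDB Add2=4; issue MUL r3<-Mul2  regs: r0:2,r1:Mul1,r2:2,r3:Mul2,r4:3,r5:-1
  c5: issue SUB r0<-Add1  regs: r0:Add1,r1:Mul1,r2:2,r3:Mul2,r4:3,r5:-1
  c6: issue ADD r5<-Add2  regs: r0:Add1,r1:Mul1,r2:2,r3:Mul2,r4:3,r5:Add2
  c7: CDB Add1=3; issue ADD r3<-Add1  regs: r0:3,r1:Mul1,r2:2,r3:Add1,r4:3,r5:Add2
  c8: CDB Mul1=4; issue MUL r0<-Mul1  regs: r0:Mul1,r1:4,r2:2,r3:Add1,r4:3,r5:Add2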